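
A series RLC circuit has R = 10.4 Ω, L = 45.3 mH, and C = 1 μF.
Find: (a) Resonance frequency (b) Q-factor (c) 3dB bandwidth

Step 1 — Resonance condition Im(Z)=0 gives ω₀ = 1/√(LC).
Step 2 — ω₀ = 1/√(0.0453·1e-06) = 4698 rad/s.
Step 3 — f₀ = ω₀/(2π) = 747.8 Hz.
Step 4 — Series Q: Q = ω₀L/R = 4698·0.0453/10.4 = 20.47.
Step 5 — 3dB bandwidth: Δω = ω₀/Q = 229.6 rad/s; BW = Δω/(2π) = 36.54 Hz.

(a) f₀ = 747.8 Hz  (b) Q = 20.47  (c) BW = 36.54 Hz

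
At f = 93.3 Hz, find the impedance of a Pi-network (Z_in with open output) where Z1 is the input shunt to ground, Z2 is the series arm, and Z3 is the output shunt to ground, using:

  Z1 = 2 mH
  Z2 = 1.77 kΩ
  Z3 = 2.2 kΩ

Step 1 — Angular frequency: ω = 2π·f = 2π·93.3 = 586.2 rad/s.
Step 2 — Component impedances:
  Z1: Z = jωL = j·586.2·0.002 = 0 + j1.172 Ω
  Z2: Z = R = 1770 Ω
  Z3: Z = R = 2200 Ω
Step 3 — With open output, the series arm Z2 and the output shunt Z3 appear in series to ground: Z2 + Z3 = 3970 Ω.
Step 4 — Parallel with input shunt Z1: Z_in = Z1 || (Z2 + Z3) = 0.0003463 + j1.172 Ω = 1.172∠90.0° Ω.

Z = 0.0003463 + j1.172 Ω = 1.172∠90.0° Ω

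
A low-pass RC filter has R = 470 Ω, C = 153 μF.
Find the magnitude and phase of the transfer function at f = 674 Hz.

Step 1 — Angular frequency: ω = 2π·674 = 4235 rad/s.
Step 2 — Transfer function: H(jω) = 1/(1 + jωRC).
Step 3 — Denominator: 1 + jωRC = 1 + j·4235·470·0.000153 = 1 + j304.5.
Step 4 — H = 1.078e-05 - j0.003284.
Step 5 — Magnitude: |H| = 0.003284 (-49.7 dB); phase: φ = -89.8°.

|H| = 0.003284 (-49.7 dB), φ = -89.8°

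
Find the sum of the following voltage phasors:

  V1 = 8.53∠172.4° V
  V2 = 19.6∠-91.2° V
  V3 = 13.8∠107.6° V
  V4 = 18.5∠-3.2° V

Step 1 — Convert each phasor to rectangular form:
  V1 = 8.53·(cos(172.4°) + j·sin(172.4°)) = -8.455 + j1.128 V
  V2 = 19.6·(cos(-91.2°) + j·sin(-91.2°)) = -0.4105 - j19.6 V
  V3 = 13.8·(cos(107.6°) + j·sin(107.6°)) = -4.173 + j13.15 V
  V4 = 18.5·(cos(-3.2°) + j·sin(-3.2°)) = 18.47 - j1.033 V
Step 2 — Sum components: V_total = 5.433 - j6.346 V.
Step 3 — Convert to polar: |V_total| = 8.354 V, ∠V_total = -49.4°.

V_total = 8.354∠-49.4° V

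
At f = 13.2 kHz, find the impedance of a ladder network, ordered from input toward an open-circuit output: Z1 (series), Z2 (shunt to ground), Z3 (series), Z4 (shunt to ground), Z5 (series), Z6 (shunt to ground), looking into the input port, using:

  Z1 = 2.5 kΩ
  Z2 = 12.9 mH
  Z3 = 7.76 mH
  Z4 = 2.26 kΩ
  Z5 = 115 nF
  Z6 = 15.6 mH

Step 1 — Angular frequency: ω = 2π·f = 2π·1.32e+04 = 8.294e+04 rad/s.
Step 2 — Component impedances:
  Z1: Z = R = 2500 Ω
  Z2: Z = jωL = j·8.294e+04·0.0129 = 0 + j1070 Ω
  Z3: Z = jωL = j·8.294e+04·0.00776 = 0 + j643.6 Ω
  Z4: Z = R = 2260 Ω
  Z5: Z = 1/(jωC) = -j/(ω·C) = 0 - j104.8 Ω
  Z6: Z = jωL = j·8.294e+04·0.0156 = 0 + j1294 Ω
Step 3 — Ladder network (open output): work backward from the far end, alternating series and parallel combinations. Z_in = 2578 + j651.4 Ω = 2659∠14.2° Ω.

Z = 2578 + j651.4 Ω = 2659∠14.2° Ω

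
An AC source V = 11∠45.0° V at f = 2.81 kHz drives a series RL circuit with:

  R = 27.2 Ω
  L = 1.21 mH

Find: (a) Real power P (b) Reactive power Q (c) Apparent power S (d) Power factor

Step 1 — Angular frequency: ω = 2π·f = 2π·2810 = 1.766e+04 rad/s.
Step 2 — Component impedances:
  R: Z = R = 27.2 Ω
  L: Z = jωL = j·1.766e+04·0.00121 = 0 + j21.36 Ω
Step 3 — Series combination: Z_total = R + L = 27.2 + j21.36 Ω = 34.59∠38.1° Ω.
Step 4 — Source phasor: V = 11∠45.0° V = 7.778 + j7.778 V.
Step 5 — Current: I = V / Z = 0.3158 + j0.03795 A = 0.318∠6.9° A.
Step 6 — Complex power: S = V·I* = 2.751 + j2.161 VA.
Step 7 — Real power: P = Re(S) = 2.751 W.
Step 8 — Reactive power: Q = Im(S) = 2.161 VAR.
Step 9 — Apparent power: |S| = 3.498 VA.
Step 10 — Power factor: PF = P/|S| = 0.7864 (lagging).

(a) P = 2.751 W  (b) Q = 2.161 VAR  (c) S = 3.498 VA  (d) PF = 0.7864 (lagging)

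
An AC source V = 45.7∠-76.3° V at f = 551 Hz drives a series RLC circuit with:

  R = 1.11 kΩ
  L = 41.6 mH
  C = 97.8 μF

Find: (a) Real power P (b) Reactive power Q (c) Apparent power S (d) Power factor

Step 1 — Angular frequency: ω = 2π·f = 2π·551 = 3462 rad/s.
Step 2 — Component impedances:
  R: Z = R = 1110 Ω
  L: Z = jωL = j·3462·0.0416 = 0 + j144 Ω
  C: Z = 1/(jωC) = -j/(ω·C) = 0 - j2.953 Ω
Step 3 — Series combination: Z_total = R + L + C = 1110 + j141.1 Ω = 1119∠7.2° Ω.
Step 4 — Source phasor: V = 45.7∠-76.3° V = 10.82 - j44.4 V.
Step 5 — Current: I = V / Z = 0.004593 - j0.04058 A = 0.04084∠-83.5° A.
Step 6 — Complex power: S = V·I* = 1.852 + j0.2353 VA.
Step 7 — Real power: P = Re(S) = 1.852 W.
Step 8 — Reactive power: Q = Im(S) = 0.2353 VAR.
Step 9 — Apparent power: |S| = 1.867 VA.
Step 10 — Power factor: PF = P/|S| = 0.992 (lagging).

(a) P = 1.852 W  (b) Q = 0.2353 VAR  (c) S = 1.867 VA  (d) PF = 0.992 (lagging)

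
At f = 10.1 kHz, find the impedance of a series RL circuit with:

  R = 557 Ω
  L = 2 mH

Step 1 — Angular frequency: ω = 2π·f = 2π·1.01e+04 = 6.346e+04 rad/s.
Step 2 — Component impedances:
  R: Z = R = 557 Ω
  L: Z = jωL = j·6.346e+04·0.002 = 0 + j126.9 Ω
Step 3 — Series combination: Z_total = R + L = 557 + j126.9 Ω = 571.3∠12.8° Ω.

Z = 557 + j126.9 Ω = 571.3∠12.8° Ω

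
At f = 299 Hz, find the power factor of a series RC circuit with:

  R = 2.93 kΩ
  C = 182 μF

Step 1 — Angular frequency: ω = 2π·f = 2π·299 = 1879 rad/s.
Step 2 — Component impedances:
  R: Z = R = 2930 Ω
  C: Z = 1/(jωC) = -j/(ω·C) = 0 - j2.925 Ω
Step 3 — Series combination: Z_total = R + C = 2930 - j2.925 Ω = 2930∠-0.1° Ω.
Step 4 — Power factor: PF = cos(φ) = Re(Z)/|Z| = 2930/2930 = 1.
Step 5 — Type: Im(Z) = -2.925 ⇒ leading (phase φ = -0.1°).

PF = 1 (leading, φ = -0.1°)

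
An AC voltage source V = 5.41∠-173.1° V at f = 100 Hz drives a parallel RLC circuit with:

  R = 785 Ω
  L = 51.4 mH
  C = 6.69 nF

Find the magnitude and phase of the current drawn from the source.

Step 1 — Angular frequency: ω = 2π·f = 2π·100 = 628.3 rad/s.
Step 2 — Component impedances:
  R: Z = R = 785 Ω
  L: Z = jωL = j·628.3·0.0514 = 0 + j32.3 Ω
  C: Z = 1/(jωC) = -j/(ω·C) = 0 - j2.379e+05 Ω
Step 3 — Parallel combination: 1/Z_total = 1/R + 1/L + 1/C; Z_total = 1.327 + j32.25 Ω = 32.27∠87.6° Ω.
Step 4 — Source phasor: V = 5.41∠-173.1° V = -5.371 - j0.6499 V.
Step 5 — Ohm's law: I = V / Z_total = (-5.371 - j0.6499) / (1.327 + j32.25) = -0.02696 + j0.1655 A.
Step 6 — Convert to polar: |I| = 0.1676 A, ∠I = 99.3°.

I = 0.1676∠99.3° A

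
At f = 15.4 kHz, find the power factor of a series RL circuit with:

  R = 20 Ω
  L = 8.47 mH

Step 1 — Angular frequency: ω = 2π·f = 2π·1.54e+04 = 9.676e+04 rad/s.
Step 2 — Component impedances:
  R: Z = R = 20 Ω
  L: Z = jωL = j·9.676e+04·0.00847 = 0 + j819.6 Ω
Step 3 — Series combination: Z_total = R + L = 20 + j819.6 Ω = 819.8∠88.6° Ω.
Step 4 — Power factor: PF = cos(φ) = Re(Z)/|Z| = 20/819.8 = 0.0244.
Step 5 — Type: Im(Z) = 819.6 ⇒ lagging (phase φ = 88.6°).

PF = 0.0244 (lagging, φ = 88.6°)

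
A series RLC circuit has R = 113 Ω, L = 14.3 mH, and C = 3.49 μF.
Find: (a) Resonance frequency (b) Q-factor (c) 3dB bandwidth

Step 1 — Resonance: ω₀ = 1/√(LC) = 1/√(0.0143·3.49e-06) = 4476 rad/s.
Step 2 — f₀ = ω₀/(2π) = 712.4 Hz.
Step 3 — Series Q: Q = ω₀L/R = 4476·0.0143/113 = 0.5665.
Step 4 — Bandwidth: Δω = ω₀/Q = 7902 rad/s; BW = Δω/(2π) = 1258 Hz.

(a) f₀ = 712.4 Hz  (b) Q = 0.5665  (c) BW = 1258 Hz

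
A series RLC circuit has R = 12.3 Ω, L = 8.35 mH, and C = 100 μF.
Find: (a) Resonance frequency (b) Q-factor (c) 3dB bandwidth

Step 1 — Resonance: ω₀ = 1/√(LC) = 1/√(0.00835·0.0001) = 1094 rad/s.
Step 2 — f₀ = ω₀/(2π) = 174.2 Hz.
Step 3 — Series Q: Q = ω₀L/R = 1094·0.00835/12.3 = 0.7429.
Step 4 — Bandwidth: Δω = ω₀/Q = 1473 rad/s; BW = Δω/(2π) = 234.4 Hz.

(a) f₀ = 174.2 Hz  (b) Q = 0.7429  (c) BW = 234.4 Hz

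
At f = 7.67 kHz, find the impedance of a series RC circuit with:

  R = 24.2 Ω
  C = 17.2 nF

Step 1 — Angular frequency: ω = 2π·f = 2π·7670 = 4.819e+04 rad/s.
Step 2 — Component impedances:
  R: Z = R = 24.2 Ω
  C: Z = 1/(jωC) = -j/(ω·C) = 0 - j1206 Ω
Step 3 — Series combination: Z_total = R + C = 24.2 - j1206 Ω = 1207∠-88.9° Ω.

Z = 24.2 - j1206 Ω = 1207∠-88.9° Ω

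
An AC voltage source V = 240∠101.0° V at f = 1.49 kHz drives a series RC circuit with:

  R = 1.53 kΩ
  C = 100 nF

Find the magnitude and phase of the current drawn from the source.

Step 1 — Angular frequency: ω = 2π·f = 2π·1490 = 9362 rad/s.
Step 2 — Component impedances:
  R: Z = R = 1530 Ω
  C: Z = 1/(jωC) = -j/(ω·C) = 0 - j1068 Ω
Step 3 — Series combination: Z_total = R + C = 1530 - j1068 Ω = 1866∠-34.9° Ω.
Step 4 — Source phasor: V = 240∠101.0° V = -45.79 + j235.6 V.
Step 5 — Ohm's law: I = V / Z_total = (-45.79 + j235.6) / (1530 - j1068) = -0.0924 + j0.08947 A.
Step 6 — Convert to polar: |I| = 0.1286 A, ∠I = 135.9°.

I = 0.1286∠135.9° A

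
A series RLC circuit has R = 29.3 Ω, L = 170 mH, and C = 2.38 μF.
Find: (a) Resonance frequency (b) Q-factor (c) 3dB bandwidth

Step 1 — Resonance: ω₀ = 1/√(LC) = 1/√(0.17·2.38e-06) = 1572 rad/s.
Step 2 — f₀ = ω₀/(2π) = 250.2 Hz.
Step 3 — Series Q: Q = ω₀L/R = 1572·0.17/29.3 = 9.122.
Step 4 — Bandwidth: Δω = ω₀/Q = 172.4 rad/s; BW = Δω/(2π) = 27.43 Hz.

(a) f₀ = 250.2 Hz  (b) Q = 9.122  (c) BW = 27.43 Hz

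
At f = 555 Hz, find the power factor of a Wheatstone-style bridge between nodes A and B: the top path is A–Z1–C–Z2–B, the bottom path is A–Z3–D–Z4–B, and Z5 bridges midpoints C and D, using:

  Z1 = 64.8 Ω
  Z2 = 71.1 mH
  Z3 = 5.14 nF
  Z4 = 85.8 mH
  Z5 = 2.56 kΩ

Step 1 — Angular frequency: ω = 2π·f = 2π·555 = 3487 rad/s.
Step 2 — Component impedances:
  Z1: Z = R = 64.8 Ω
  Z2: Z = jωL = j·3487·0.0711 = 0 + j247.9 Ω
  Z3: Z = 1/(jωC) = -j/(ω·C) = 0 - j5.579e+04 Ω
  Z4: Z = jωL = j·3487·0.0858 = 0 + j299.2 Ω
  Z5: Z = R = 2560 Ω
Step 3 — Bridge requires nodal analysis (the Z5 bridge couples midpoints C and D, so the two paths cannot be reduced to a simple series/parallel combination). Setting node B to ground and injecting 1 A at node A, the 3-node admittance system at A, C, D solves to V_A = Z_AB = 88.76 + j243.8 Ω = 259.5∠70.0° Ω.
Step 4 — Power factor: PF = cos(φ) = Re(Z)/|Z| = 88.757/259.46 = 0.3421.
Step 5 — Type: Im(Z) = 243.8 ⇒ lagging (phase φ = 70.0°).

PF = 0.3421 (lagging, φ = 70.0°)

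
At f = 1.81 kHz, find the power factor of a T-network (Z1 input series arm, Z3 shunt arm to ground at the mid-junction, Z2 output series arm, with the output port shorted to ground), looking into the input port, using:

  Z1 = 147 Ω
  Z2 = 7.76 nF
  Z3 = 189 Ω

Step 1 — Angular frequency: ω = 2π·f = 2π·1810 = 1.137e+04 rad/s.
Step 2 — Component impedances:
  Z1: Z = R = 147 Ω
  Z2: Z = 1/(jωC) = -j/(ω·C) = 0 - j1.133e+04 Ω
  Z3: Z = R = 189 Ω
Step 3 — With the output port shorted to ground, the output series arm Z2 runs from the junction to ground; the shunt arm Z3 also runs from the junction to ground. They appear in parallel: Z3 || Z2 = 188.9 - j3.152 Ω.
Step 4 — Series with input arm Z1: Z_in = Z1 + (Z3 || Z2) = 335.9 - j3.152 Ω = 336∠-0.5° Ω.
Step 5 — Power factor: PF = cos(φ) = Re(Z)/|Z| = 335.95/335.96 = 1.
Step 6 — Type: Im(Z) = -3.152 ⇒ leading (phase φ = -0.5°).

PF = 1 (leading, φ = -0.5°)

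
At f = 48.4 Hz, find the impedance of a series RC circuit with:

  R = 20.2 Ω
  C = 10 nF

Step 1 — Angular frequency: ω = 2π·f = 2π·48.4 = 304.1 rad/s.
Step 2 — Component impedances:
  R: Z = R = 20.2 Ω
  C: Z = 1/(jωC) = -j/(ω·C) = 0 - j3.288e+05 Ω
Step 3 — Series combination: Z_total = R + C = 20.2 - j3.288e+05 Ω = 3.288e+05∠-90.0° Ω.

Z = 20.2 - j3.288e+05 Ω = 3.288e+05∠-90.0° Ω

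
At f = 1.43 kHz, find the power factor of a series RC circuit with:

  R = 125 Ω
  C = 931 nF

Step 1 — Angular frequency: ω = 2π·f = 2π·1430 = 8985 rad/s.
Step 2 — Component impedances:
  R: Z = R = 125 Ω
  C: Z = 1/(jωC) = -j/(ω·C) = 0 - j119.5 Ω
Step 3 — Series combination: Z_total = R + C = 125 - j119.5 Ω = 173∠-43.7° Ω.
Step 4 — Power factor: PF = cos(φ) = Re(Z)/|Z| = 125/172.96 = 0.7227.
Step 5 — Type: Im(Z) = -119.5 ⇒ leading (phase φ = -43.7°).

PF = 0.7227 (leading, φ = -43.7°)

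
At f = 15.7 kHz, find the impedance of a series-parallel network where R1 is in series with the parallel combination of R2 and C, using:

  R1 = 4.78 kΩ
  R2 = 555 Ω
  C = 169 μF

Step 1 — Angular frequency: ω = 2π·f = 2π·1.57e+04 = 9.865e+04 rad/s.
Step 2 — Component impedances:
  R1: Z = R = 4780 Ω
  R2: Z = R = 555 Ω
  C: Z = 1/(jωC) = -j/(ω·C) = 0 - j0.05998 Ω
Step 3 — Parallel branch: R2 || C = 1/(1/R2 + 1/C) = 6.483e-06 - j0.05998 Ω.
Step 4 — Series with R1: Z_total = R1 + (R2 || C) = 4780 - j0.05998 Ω = 4780∠-0.0° Ω.

Z = 4780 - j0.05998 Ω = 4780∠-0.0° Ω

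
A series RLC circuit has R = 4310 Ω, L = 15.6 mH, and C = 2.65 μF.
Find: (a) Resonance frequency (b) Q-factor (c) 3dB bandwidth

Step 1 — Resonance condition Im(Z)=0 gives ω₀ = 1/√(LC).
Step 2 — ω₀ = 1/√(0.0156·2.65e-06) = 4918 rad/s.
Step 3 — f₀ = ω₀/(2π) = 782.8 Hz.
Step 4 — Series Q: Q = ω₀L/R = 4918·0.0156/4310 = 0.0178.
Step 5 — 3dB bandwidth: Δω = ω₀/Q = 2.763e+05 rad/s; BW = Δω/(2π) = 4.397e+04 Hz.

(a) f₀ = 782.8 Hz  (b) Q = 0.0178  (c) BW = 4.397e+04 Hz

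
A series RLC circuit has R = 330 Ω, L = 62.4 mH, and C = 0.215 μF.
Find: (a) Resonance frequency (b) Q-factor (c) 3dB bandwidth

Step 1 — Resonance condition Im(Z)=0 gives ω₀ = 1/√(LC).
Step 2 — ω₀ = 1/√(0.0624·2.15e-07) = 8634 rad/s.
Step 3 — f₀ = ω₀/(2π) = 1374 Hz.
Step 4 — Series Q: Q = ω₀L/R = 8634·0.0624/330 = 1.633.
Step 5 — 3dB bandwidth: Δω = ω₀/Q = 5288 rad/s; BW = Δω/(2π) = 841.7 Hz.

(a) f₀ = 1374 Hz  (b) Q = 1.633  (c) BW = 841.7 Hz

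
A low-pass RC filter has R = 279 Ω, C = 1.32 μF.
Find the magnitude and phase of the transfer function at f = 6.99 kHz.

Step 1 — Angular frequency: ω = 2π·6990 = 4.392e+04 rad/s.
Step 2 — Transfer function: H(jω) = 1/(1 + jωRC).
Step 3 — Denominator: 1 + jωRC = 1 + j·4.392e+04·279·1.32e-06 = 1 + j16.17.
Step 4 — H = 0.003808 - j0.06159.
Step 5 — Magnitude: |H| = 0.06171 (-24.2 dB); phase: φ = -86.5°.

|H| = 0.06171 (-24.2 dB), φ = -86.5°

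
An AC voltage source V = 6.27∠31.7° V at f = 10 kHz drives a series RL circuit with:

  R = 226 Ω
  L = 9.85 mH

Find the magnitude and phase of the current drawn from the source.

Step 1 — Angular frequency: ω = 2π·f = 2π·1e+04 = 6.283e+04 rad/s.
Step 2 — Component impedances:
  R: Z = R = 226 Ω
  L: Z = jωL = j·6.283e+04·0.00985 = 0 + j618.9 Ω
Step 3 — Series combination: Z_total = R + L = 226 + j618.9 Ω = 658.9∠69.9° Ω.
Step 4 — Source phasor: V = 6.27∠31.7° V = 5.335 + j3.295 V.
Step 5 — Ohm's law: I = V / Z_total = (5.335 + j3.295) / (226 + j618.9) = 0.007474 - j0.00589 A.
Step 6 — Convert to polar: |I| = 0.009516 A, ∠I = -38.2°.

I = 0.009516∠-38.2° A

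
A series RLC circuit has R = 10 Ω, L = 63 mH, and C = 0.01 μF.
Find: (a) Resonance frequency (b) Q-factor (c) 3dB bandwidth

Step 1 — Resonance: ω₀ = 1/√(LC) = 1/√(0.063·1e-08) = 3.984e+04 rad/s.
Step 2 — f₀ = ω₀/(2π) = 6341 Hz.
Step 3 — Series Q: Q = ω₀L/R = 3.984e+04·0.063/10 = 251.
Step 4 — Bandwidth: Δω = ω₀/Q = 158.7 rad/s; BW = Δω/(2π) = 25.26 Hz.

(a) f₀ = 6341 Hz  (b) Q = 251  (c) BW = 25.26 Hz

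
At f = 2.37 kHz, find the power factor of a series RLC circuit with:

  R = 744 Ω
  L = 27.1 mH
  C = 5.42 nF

Step 1 — Angular frequency: ω = 2π·f = 2π·2370 = 1.489e+04 rad/s.
Step 2 — Component impedances:
  R: Z = R = 744 Ω
  L: Z = jωL = j·1.489e+04·0.0271 = 0 + j403.6 Ω
  C: Z = 1/(jωC) = -j/(ω·C) = 0 - j1.239e+04 Ω
Step 3 — Series combination: Z_total = R + L + C = 744 - j1.199e+04 Ω = 1.201e+04∠-86.4° Ω.
Step 4 — Power factor: PF = cos(φ) = Re(Z)/|Z| = 744/1.201e+04 = 0.06195.
Step 5 — Type: Im(Z) = -1.199e+04 ⇒ leading (phase φ = -86.4°).

PF = 0.06195 (leading, φ = -86.4°)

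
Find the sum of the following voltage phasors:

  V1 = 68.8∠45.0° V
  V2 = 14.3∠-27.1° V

Step 1 — Convert each phasor to rectangular form:
  V1 = 68.8·(cos(45.0°) + j·sin(45.0°)) = 48.65 + j48.65 V
  V2 = 14.3·(cos(-27.1°) + j·sin(-27.1°)) = 12.73 - j6.514 V
Step 2 — Sum components: V_total = 61.38 + j42.13 V.
Step 3 — Convert to polar: |V_total| = 74.45 V, ∠V_total = 34.5°.

V_total = 74.45∠34.5° V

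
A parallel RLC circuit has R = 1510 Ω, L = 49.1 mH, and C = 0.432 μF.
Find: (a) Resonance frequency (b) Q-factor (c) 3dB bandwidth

Step 1 — Resonance: ω₀ = 1/√(LC) = 1/√(0.0491·4.32e-07) = 6866 rad/s.
Step 2 — f₀ = ω₀/(2π) = 1093 Hz.
Step 3 — Parallel Q: Q = R/(ω₀L) = 1510/(6866·0.0491) = 4.479.
Step 4 — Bandwidth: Δω = ω₀/Q = 1533 rad/s; BW = Δω/(2π) = 244 Hz.

(a) f₀ = 1093 Hz  (b) Q = 4.479  (c) BW = 244 Hz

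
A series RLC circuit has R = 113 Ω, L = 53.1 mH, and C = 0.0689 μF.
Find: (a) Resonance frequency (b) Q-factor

Step 1 — Resonance condition Im(Z)=0 gives ω₀ = 1/√(LC).
Step 2 — ω₀ = 1/√(0.0531·6.89e-08) = 1.653e+04 rad/s.
Step 3 — f₀ = ω₀/(2π) = 2631 Hz.
Step 4 — Series Q: Q = ω₀L/R = 1.653e+04·0.0531/113 = 7.769.

(a) f₀ = 2631 Hz  (b) Q = 7.769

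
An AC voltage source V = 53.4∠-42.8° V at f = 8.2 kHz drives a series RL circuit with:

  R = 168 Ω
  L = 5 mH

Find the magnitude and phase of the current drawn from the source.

Step 1 — Angular frequency: ω = 2π·f = 2π·8200 = 5.152e+04 rad/s.
Step 2 — Component impedances:
  R: Z = R = 168 Ω
  L: Z = jωL = j·5.152e+04·0.005 = 0 + j257.6 Ω
Step 3 — Series combination: Z_total = R + L = 168 + j257.6 Ω = 307.6∠56.9° Ω.
Step 4 — Source phasor: V = 53.4∠-42.8° V = 39.18 - j36.28 V.
Step 5 — Ohm's law: I = V / Z_total = (39.18 - j36.28) / (168 + j257.6) = -0.02922 - j0.1712 A.
Step 6 — Convert to polar: |I| = 0.1736 A, ∠I = -99.7°.

I = 0.1736∠-99.7° A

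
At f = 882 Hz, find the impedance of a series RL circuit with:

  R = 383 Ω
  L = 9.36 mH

Step 1 — Angular frequency: ω = 2π·f = 2π·882 = 5542 rad/s.
Step 2 — Component impedances:
  R: Z = R = 383 Ω
  L: Z = jωL = j·5542·0.00936 = 0 + j51.87 Ω
Step 3 — Series combination: Z_total = R + L = 383 + j51.87 Ω = 386.5∠7.7° Ω.

Z = 383 + j51.87 Ω = 386.5∠7.7° Ω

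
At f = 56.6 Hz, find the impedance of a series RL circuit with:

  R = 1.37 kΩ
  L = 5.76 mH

Step 1 — Angular frequency: ω = 2π·f = 2π·56.6 = 355.6 rad/s.
Step 2 — Component impedances:
  R: Z = R = 1370 Ω
  L: Z = jωL = j·355.6·0.00576 = 0 + j2.048 Ω
Step 3 — Series combination: Z_total = R + L = 1370 + j2.048 Ω = 1370∠0.1° Ω.

Z = 1370 + j2.048 Ω = 1370∠0.1° Ω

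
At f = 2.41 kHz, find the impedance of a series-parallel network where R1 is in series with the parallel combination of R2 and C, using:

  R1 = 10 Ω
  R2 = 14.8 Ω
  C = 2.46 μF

Step 1 — Angular frequency: ω = 2π·f = 2π·2410 = 1.514e+04 rad/s.
Step 2 — Component impedances:
  R1: Z = R = 10 Ω
  R2: Z = R = 14.8 Ω
  C: Z = 1/(jωC) = -j/(ω·C) = 0 - j26.85 Ω
Step 3 — Parallel branch: R2 || C = 1/(1/R2 + 1/C) = 11.35 - j6.257 Ω.
Step 4 — Series with R1: Z_total = R1 + (R2 || C) = 21.35 - j6.257 Ω = 22.25∠-16.3° Ω.

Z = 21.35 - j6.257 Ω = 22.25∠-16.3° Ω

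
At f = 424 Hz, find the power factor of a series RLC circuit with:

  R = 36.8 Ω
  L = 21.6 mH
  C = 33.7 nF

Step 1 — Angular frequency: ω = 2π·f = 2π·424 = 2664 rad/s.
Step 2 — Component impedances:
  R: Z = R = 36.8 Ω
  L: Z = jωL = j·2664·0.0216 = 0 + j57.54 Ω
  C: Z = 1/(jωC) = -j/(ω·C) = 0 - j1.114e+04 Ω
Step 3 — Series combination: Z_total = R + L + C = 36.8 - j1.108e+04 Ω = 1.108e+04∠-89.8° Ω.
Step 4 — Power factor: PF = cos(φ) = Re(Z)/|Z| = 36.8/1.108e+04 = 0.003321.
Step 5 — Type: Im(Z) = -1.108e+04 ⇒ leading (phase φ = -89.8°).

PF = 0.003321 (leading, φ = -89.8°)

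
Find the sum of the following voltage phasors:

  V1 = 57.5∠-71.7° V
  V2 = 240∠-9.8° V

Step 1 — Convert each phasor to rectangular form:
  V1 = 57.5·(cos(-71.7°) + j·sin(-71.7°)) = 18.05 - j54.59 V
  V2 = 240·(cos(-9.8°) + j·sin(-9.8°)) = 236.5 - j40.85 V
Step 2 — Sum components: V_total = 254.6 - j95.44 V.
Step 3 — Convert to polar: |V_total| = 271.9 V, ∠V_total = -20.6°.

V_total = 271.9∠-20.6° V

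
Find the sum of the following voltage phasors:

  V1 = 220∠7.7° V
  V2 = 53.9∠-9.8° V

Step 1 — Convert each phasor to rectangular form:
  V1 = 220·(cos(7.7°) + j·sin(7.7°)) = 218 + j29.48 V
  V2 = 53.9·(cos(-9.8°) + j·sin(-9.8°)) = 53.11 - j9.174 V
Step 2 — Sum components: V_total = 271.1 + j20.3 V.
Step 3 — Convert to polar: |V_total| = 271.9 V, ∠V_total = 4.3°.

V_total = 271.9∠4.3° V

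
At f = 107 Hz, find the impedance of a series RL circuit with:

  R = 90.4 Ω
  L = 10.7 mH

Step 1 — Angular frequency: ω = 2π·f = 2π·107 = 672.3 rad/s.
Step 2 — Component impedances:
  R: Z = R = 90.4 Ω
  L: Z = jωL = j·672.3·0.0107 = 0 + j7.194 Ω
Step 3 — Series combination: Z_total = R + L = 90.4 + j7.194 Ω = 90.69∠4.5° Ω.

Z = 90.4 + j7.194 Ω = 90.69∠4.5° Ω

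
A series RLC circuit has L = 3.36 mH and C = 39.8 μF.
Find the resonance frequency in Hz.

Step 1 — Resonance condition Im(Z)=0 gives ω₀ = 1/√(LC).
Step 2 — ω₀ = 1/√(0.00336·3.98e-05) = 2735 rad/s.
Step 3 — f₀ = ω₀/(2π) = 435.2 Hz.

f₀ = 435.2 Hz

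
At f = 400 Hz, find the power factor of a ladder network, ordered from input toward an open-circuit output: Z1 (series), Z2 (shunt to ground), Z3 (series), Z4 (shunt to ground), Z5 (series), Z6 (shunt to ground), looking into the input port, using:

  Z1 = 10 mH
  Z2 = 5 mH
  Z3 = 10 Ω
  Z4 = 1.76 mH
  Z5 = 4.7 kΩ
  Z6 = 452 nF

Step 1 — Angular frequency: ω = 2π·f = 2π·400 = 2513 rad/s.
Step 2 — Component impedances:
  Z1: Z = jωL = j·2513·0.01 = 0 + j25.13 Ω
  Z2: Z = jωL = j·2513·0.005 = 0 + j12.57 Ω
  Z3: Z = R = 10 Ω
  Z4: Z = jωL = j·2513·0.00176 = 0 + j4.423 Ω
  Z5: Z = R = 4700 Ω
  Z6: Z = 1/(jωC) = -j/(ω·C) = 0 - j880.3 Ω
Step 3 — Ladder network (open output): work backward from the far end, alternating series and parallel combinations. Z_in = 4.064 + j30.8 Ω = 31.06∠82.5° Ω.
Step 4 — Power factor: PF = cos(φ) = Re(Z)/|Z| = 4.064/31.06 = 0.1308.
Step 5 — Type: Im(Z) = 30.8 ⇒ lagging (phase φ = 82.5°).

PF = 0.1308 (lagging, φ = 82.5°)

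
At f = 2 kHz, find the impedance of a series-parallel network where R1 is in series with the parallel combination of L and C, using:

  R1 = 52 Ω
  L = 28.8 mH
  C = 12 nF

Step 1 — Angular frequency: ω = 2π·f = 2π·2000 = 1.257e+04 rad/s.
Step 2 — Component impedances:
  R1: Z = R = 52 Ω
  L: Z = jωL = j·1.257e+04·0.0288 = 0 + j361.9 Ω
  C: Z = 1/(jωC) = -j/(ω·C) = 0 - j6631 Ω
Step 3 — Parallel branch: L || C = 1/(1/L + 1/C) = 0 + j382.8 Ω.
Step 4 — Series with R1: Z_total = R1 + (L || C) = 52 + j382.8 Ω = 386.3∠82.3° Ω.

Z = 52 + j382.8 Ω = 386.3∠82.3° Ω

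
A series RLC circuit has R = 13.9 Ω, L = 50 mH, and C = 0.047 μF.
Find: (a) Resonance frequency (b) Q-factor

Step 1 — Resonance condition Im(Z)=0 gives ω₀ = 1/√(LC).
Step 2 — ω₀ = 1/√(0.05·4.7e-08) = 2.063e+04 rad/s.
Step 3 — f₀ = ω₀/(2π) = 3283 Hz.
Step 4 — Series Q: Q = ω₀L/R = 2.063e+04·0.05/13.9 = 74.2.

(a) f₀ = 3283 Hz  (b) Q = 74.2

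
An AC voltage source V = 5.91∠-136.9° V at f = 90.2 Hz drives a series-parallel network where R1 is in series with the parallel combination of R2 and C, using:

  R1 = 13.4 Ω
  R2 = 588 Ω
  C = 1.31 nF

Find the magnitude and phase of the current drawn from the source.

Step 1 — Angular frequency: ω = 2π·f = 2π·90.2 = 566.7 rad/s.
Step 2 — Component impedances:
  R1: Z = R = 13.4 Ω
  R2: Z = R = 588 Ω
  C: Z = 1/(jωC) = -j/(ω·C) = 0 - j1.347e+06 Ω
Step 3 — Parallel branch: R2 || C = 1/(1/R2 + 1/C) = 588 - j0.2567 Ω.
Step 4 — Series with R1: Z_total = R1 + (R2 || C) = 601.4 - j0.2567 Ω = 601.4∠-0.0° Ω.
Step 5 — Source phasor: V = 5.91∠-136.9° V = -4.315 - j4.038 V.
Step 6 — Ohm's law: I = V / Z_total = (-4.315 - j4.038) / (601.4 - j0.2567) = -0.007172 - j0.006718 A.
Step 7 — Convert to polar: |I| = 0.009827 A, ∠I = -136.9°.

I = 0.009827∠-136.9° A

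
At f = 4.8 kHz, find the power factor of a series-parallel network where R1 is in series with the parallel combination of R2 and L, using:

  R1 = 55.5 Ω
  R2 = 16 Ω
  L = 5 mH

Step 1 — Angular frequency: ω = 2π·f = 2π·4800 = 3.016e+04 rad/s.
Step 2 — Component impedances:
  R1: Z = R = 55.5 Ω
  R2: Z = R = 16 Ω
  L: Z = jωL = j·3.016e+04·0.005 = 0 + j150.8 Ω
Step 3 — Parallel branch: R2 || L = 1/(1/R2 + 1/L) = 15.82 + j1.679 Ω.
Step 4 — Series with R1: Z_total = R1 + (R2 || L) = 71.32 + j1.679 Ω = 71.34∠1.3° Ω.
Step 5 — Power factor: PF = cos(φ) = Re(Z)/|Z| = 71.32/71.34 = 0.9997.
Step 6 — Type: Im(Z) = 1.679 ⇒ lagging (phase φ = 1.3°).

PF = 0.9997 (lagging, φ = 1.3°)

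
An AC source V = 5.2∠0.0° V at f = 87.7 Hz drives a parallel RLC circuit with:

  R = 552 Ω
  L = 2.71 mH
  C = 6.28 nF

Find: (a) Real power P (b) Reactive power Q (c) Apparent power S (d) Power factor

Step 1 — Angular frequency: ω = 2π·f = 2π·87.7 = 551 rad/s.
Step 2 — Component impedances:
  R: Z = R = 552 Ω
  L: Z = jωL = j·551·0.00271 = 0 + j1.493 Ω
  C: Z = 1/(jωC) = -j/(ω·C) = 0 - j2.89e+05 Ω
Step 3 — Parallel combination: 1/Z_total = 1/R + 1/L + 1/C; Z_total = 0.00404 + j1.493 Ω = 1.493∠89.8° Ω.
Step 4 — Source phasor: V = 5.2∠0.0° V = 5.2 V.
Step 5 — Current: I = V / Z = 0.00942 - j3.482 A = 3.482∠-89.8° A.
Step 6 — Complex power: S = V·I* = 0.04899 + j18.11 VA.
Step 7 — Real power: P = Re(S) = 0.04899 W.
Step 8 — Reactive power: Q = Im(S) = 18.11 VAR.
Step 9 — Apparent power: |S| = 18.11 VA.
Step 10 — Power factor: PF = P/|S| = 0.002705 (lagging).

(a) P = 0.04899 W  (b) Q = 18.11 VAR  (c) S = 18.11 VA  (d) PF = 0.002705 (lagging)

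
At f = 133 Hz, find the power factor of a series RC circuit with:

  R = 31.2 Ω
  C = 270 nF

Step 1 — Angular frequency: ω = 2π·f = 2π·133 = 835.7 rad/s.
Step 2 — Component impedances:
  R: Z = R = 31.2 Ω
  C: Z = 1/(jωC) = -j/(ω·C) = 0 - j4432 Ω
Step 3 — Series combination: Z_total = R + C = 31.2 - j4432 Ω = 4432∠-89.6° Ω.
Step 4 — Power factor: PF = cos(φ) = Re(Z)/|Z| = 31.2/4432.2 = 0.007039.
Step 5 — Type: Im(Z) = -4432 ⇒ leading (phase φ = -89.6°).

PF = 0.007039 (leading, φ = -89.6°)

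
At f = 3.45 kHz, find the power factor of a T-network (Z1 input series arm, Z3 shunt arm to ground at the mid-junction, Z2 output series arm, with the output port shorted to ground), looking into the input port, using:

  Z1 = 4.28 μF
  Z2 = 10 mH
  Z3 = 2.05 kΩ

Step 1 — Angular frequency: ω = 2π·f = 2π·3450 = 2.168e+04 rad/s.
Step 2 — Component impedances:
  Z1: Z = 1/(jωC) = -j/(ω·C) = 0 - j10.78 Ω
  Z2: Z = jωL = j·2.168e+04·0.01 = 0 + j216.8 Ω
  Z3: Z = R = 2050 Ω
Step 3 — With the output port shorted to ground, the output series arm Z2 runs from the junction to ground; the shunt arm Z3 also runs from the junction to ground. They appear in parallel: Z3 || Z2 = 22.67 + j214.4 Ω.
Step 4 — Series with input arm Z1: Z_in = Z1 + (Z3 || Z2) = 22.67 + j203.6 Ω = 204.9∠83.6° Ω.
Step 5 — Power factor: PF = cos(φ) = Re(Z)/|Z| = 22.668/204.85 = 0.1107.
Step 6 — Type: Im(Z) = 203.6 ⇒ lagging (phase φ = 83.6°).

PF = 0.1107 (lagging, φ = 83.6°)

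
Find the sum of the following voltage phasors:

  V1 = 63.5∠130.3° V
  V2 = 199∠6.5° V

Step 1 — Convert each phasor to rectangular form:
  V1 = 63.5·(cos(130.3°) + j·sin(130.3°)) = -41.07 + j48.43 V
  V2 = 199·(cos(6.5°) + j·sin(6.5°)) = 197.7 + j22.53 V
Step 2 — Sum components: V_total = 156.6 + j70.96 V.
Step 3 — Convert to polar: |V_total| = 172 V, ∠V_total = 24.4°.

V_total = 172∠24.4° V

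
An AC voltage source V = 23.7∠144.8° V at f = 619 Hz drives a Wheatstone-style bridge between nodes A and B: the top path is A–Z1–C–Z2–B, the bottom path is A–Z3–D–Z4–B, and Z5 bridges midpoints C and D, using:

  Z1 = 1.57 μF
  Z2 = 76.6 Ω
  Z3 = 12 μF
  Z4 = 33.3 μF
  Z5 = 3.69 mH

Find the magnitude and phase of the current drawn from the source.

Step 1 — Angular frequency: ω = 2π·f = 2π·619 = 3889 rad/s.
Step 2 — Component impedances:
  Z1: Z = 1/(jωC) = -j/(ω·C) = 0 - j163.8 Ω
  Z2: Z = R = 76.6 Ω
  Z3: Z = 1/(jωC) = -j/(ω·C) = 0 - j21.43 Ω
  Z4: Z = 1/(jωC) = -j/(ω·C) = 0 - j7.721 Ω
  Z5: Z = jωL = j·3889·0.00369 = 0 + j14.35 Ω
Step 3 — Bridge requires nodal analysis (the Z5 bridge couples midpoints C and D, so the two paths cannot be reduced to a simple series/parallel combination). Setting node B to ground and injecting 1 A at node A, the 3-node admittance system at A, C, D solves to V_A = Z_AB = 0.453 - j26.51 Ω = 26.51∠-89.0° Ω.
Step 4 — Source phasor: V = 23.7∠144.8° V = -19.37 + j13.66 V.
Step 5 — Ohm's law: I = V / Z_total = (-19.37 + j13.66) / (0.453 - j26.51) = -0.5277 - j0.7216 A.
Step 6 — Convert to polar: |I| = 0.894 A, ∠I = -126.2°.

I = 0.894∠-126.2° A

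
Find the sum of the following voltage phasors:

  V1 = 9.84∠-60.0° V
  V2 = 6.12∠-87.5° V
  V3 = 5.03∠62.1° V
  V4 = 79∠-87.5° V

Step 1 — Convert each phasor to rectangular form:
  V1 = 9.84·(cos(-60.0°) + j·sin(-60.0°)) = 4.92 - j8.522 V
  V2 = 6.12·(cos(-87.5°) + j·sin(-87.5°)) = 0.267 - j6.114 V
  V3 = 5.03·(cos(62.1°) + j·sin(62.1°)) = 2.354 + j4.445 V
  V4 = 79·(cos(-87.5°) + j·sin(-87.5°)) = 3.446 - j78.92 V
Step 2 — Sum components: V_total = 10.99 - j89.12 V.
Step 3 — Convert to polar: |V_total| = 89.79 V, ∠V_total = -83.0°.

V_total = 89.79∠-83.0° V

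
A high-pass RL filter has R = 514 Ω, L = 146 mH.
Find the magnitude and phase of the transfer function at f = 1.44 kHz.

Step 1 — Angular frequency: ω = 2π·1440 = 9048 rad/s.
Step 2 — Transfer function: H(jω) = jωL/(R + jωL).
Step 3 — Numerator jωL = j·1321; denominator R + jωL = 514 + j1321.
Step 4 — H = 0.8685 + j0.3379.
Step 5 — Magnitude: |H| = 0.9319 (-0.6 dB); phase: φ = 21.3°.

|H| = 0.9319 (-0.6 dB), φ = 21.3°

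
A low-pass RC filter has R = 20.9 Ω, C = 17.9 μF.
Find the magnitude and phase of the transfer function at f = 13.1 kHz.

Step 1 — Angular frequency: ω = 2π·1.31e+04 = 8.231e+04 rad/s.
Step 2 — Transfer function: H(jω) = 1/(1 + jωRC).
Step 3 — Denominator: 1 + jωRC = 1 + j·8.231e+04·20.9·1.79e-05 = 1 + j30.79.
Step 4 — H = 0.001054 - j0.03244.
Step 5 — Magnitude: |H| = 0.03246 (-29.8 dB); phase: φ = -88.1°.

|H| = 0.03246 (-29.8 dB), φ = -88.1°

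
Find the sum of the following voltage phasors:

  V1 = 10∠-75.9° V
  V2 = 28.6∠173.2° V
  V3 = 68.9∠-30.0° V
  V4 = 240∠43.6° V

Step 1 — Convert each phasor to rectangular form:
  V1 = 10·(cos(-75.9°) + j·sin(-75.9°)) = 2.436 - j9.699 V
  V2 = 28.6·(cos(173.2°) + j·sin(173.2°)) = -28.4 + j3.386 V
  V3 = 68.9·(cos(-30.0°) + j·sin(-30.0°)) = 59.67 - j34.45 V
  V4 = 240·(cos(43.6°) + j·sin(43.6°)) = 173.8 + j165.5 V
Step 2 — Sum components: V_total = 207.5 + j124.7 V.
Step 3 — Convert to polar: |V_total| = 242.1 V, ∠V_total = 31.0°.

V_total = 242.1∠31.0° V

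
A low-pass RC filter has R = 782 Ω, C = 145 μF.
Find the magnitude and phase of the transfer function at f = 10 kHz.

Step 1 — Angular frequency: ω = 2π·1e+04 = 6.283e+04 rad/s.
Step 2 — Transfer function: H(jω) = 1/(1 + jωRC).
Step 3 — Denominator: 1 + jωRC = 1 + j·6.283e+04·782·0.000145 = 1 + j7125.
Step 4 — H = 1.97e-08 - j0.0001404.
Step 5 — Magnitude: |H| = 0.0001404 (-77.1 dB); phase: φ = -90.0°.

|H| = 0.0001404 (-77.1 dB), φ = -90.0°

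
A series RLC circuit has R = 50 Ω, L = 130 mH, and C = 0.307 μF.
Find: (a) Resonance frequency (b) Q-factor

Step 1 — Resonance condition Im(Z)=0 gives ω₀ = 1/√(LC).
Step 2 — ω₀ = 1/√(0.13·3.07e-07) = 5006 rad/s.
Step 3 — f₀ = ω₀/(2π) = 796.7 Hz.
Step 4 — Series Q: Q = ω₀L/R = 5006·0.13/50 = 13.01.

(a) f₀ = 796.7 Hz  (b) Q = 13.01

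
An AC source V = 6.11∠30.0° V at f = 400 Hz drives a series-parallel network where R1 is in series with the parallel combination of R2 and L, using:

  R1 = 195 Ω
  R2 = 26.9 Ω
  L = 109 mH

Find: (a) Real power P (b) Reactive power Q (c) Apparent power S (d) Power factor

Step 1 — Angular frequency: ω = 2π·f = 2π·400 = 2513 rad/s.
Step 2 — Component impedances:
  R1: Z = R = 195 Ω
  R2: Z = R = 26.9 Ω
  L: Z = jωL = j·2513·0.109 = 0 + j273.9 Ω
Step 3 — Parallel branch: R2 || L = 1/(1/R2 + 1/L) = 26.64 + j2.616 Ω.
Step 4 — Series with R1: Z_total = R1 + (R2 || L) = 221.6 + j2.616 Ω = 221.7∠0.7° Ω.
Step 5 — Source phasor: V = 6.11∠30.0° V = 5.291 + j3.055 V.
Step 6 — Current: I = V / Z = 0.02403 + j0.0135 A = 0.02756∠29.3° A.
Step 7 — Complex power: S = V·I* = 0.1684 + j0.001988 VA.
Step 8 — Real power: P = Re(S) = 0.1684 W.
Step 9 — Reactive power: Q = Im(S) = 0.001988 VAR.
Step 10 — Apparent power: |S| = 0.1684 VA.
Step 11 — Power factor: PF = P/|S| = 0.9999 (lagging).

(a) P = 0.1684 W  (b) Q = 0.001988 VAR  (c) S = 0.1684 VA  (d) PF = 0.9999 (lagging)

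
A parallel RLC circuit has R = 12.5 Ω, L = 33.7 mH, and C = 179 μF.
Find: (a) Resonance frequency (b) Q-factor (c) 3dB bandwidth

Step 1 — Resonance: ω₀ = 1/√(LC) = 1/√(0.0337·0.000179) = 407.2 rad/s.
Step 2 — f₀ = ω₀/(2π) = 64.8 Hz.
Step 3 — Parallel Q: Q = R/(ω₀L) = 12.5/(407.2·0.0337) = 0.911.
Step 4 — Bandwidth: Δω = ω₀/Q = 446.9 rad/s; BW = Δω/(2π) = 71.13 Hz.

(a) f₀ = 64.8 Hz  (b) Q = 0.911  (c) BW = 71.13 Hz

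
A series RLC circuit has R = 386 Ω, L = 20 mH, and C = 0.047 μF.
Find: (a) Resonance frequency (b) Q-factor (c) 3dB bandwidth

Step 1 — Resonance: ω₀ = 1/√(LC) = 1/√(0.02·4.7e-08) = 3.262e+04 rad/s.
Step 2 — f₀ = ω₀/(2π) = 5191 Hz.
Step 3 — Series Q: Q = ω₀L/R = 3.262e+04·0.02/386 = 1.69.
Step 4 — Bandwidth: Δω = ω₀/Q = 1.93e+04 rad/s; BW = Δω/(2π) = 3072 Hz.

(a) f₀ = 5191 Hz  (b) Q = 1.69  (c) BW = 3072 Hz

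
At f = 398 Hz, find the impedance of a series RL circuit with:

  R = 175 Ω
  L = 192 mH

Step 1 — Angular frequency: ω = 2π·f = 2π·398 = 2501 rad/s.
Step 2 — Component impedances:
  R: Z = R = 175 Ω
  L: Z = jωL = j·2501·0.192 = 0 + j480.1 Ω
Step 3 — Series combination: Z_total = R + L = 175 + j480.1 Ω = 511∠70.0° Ω.

Z = 175 + j480.1 Ω = 511∠70.0° Ω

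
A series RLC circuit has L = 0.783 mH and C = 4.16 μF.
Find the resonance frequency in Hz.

Step 1 — Resonance condition Im(Z)=0 gives ω₀ = 1/√(LC).
Step 2 — ω₀ = 1/√(0.000783·4.16e-06) = 1.752e+04 rad/s.
Step 3 — f₀ = ω₀/(2π) = 2789 Hz.

f₀ = 2789 Hz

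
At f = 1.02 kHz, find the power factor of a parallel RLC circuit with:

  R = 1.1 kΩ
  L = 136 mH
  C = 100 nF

Step 1 — Angular frequency: ω = 2π·f = 2π·1020 = 6409 rad/s.
Step 2 — Component impedances:
  R: Z = R = 1100 Ω
  L: Z = jωL = j·6409·0.136 = 0 + j871.6 Ω
  C: Z = 1/(jωC) = -j/(ω·C) = 0 - j1560 Ω
Step 3 — Parallel combination: 1/Z_total = 1/R + 1/L + 1/C; Z_total = 839.5 + j467.7 Ω = 961∠29.1° Ω.
Step 4 — Power factor: PF = cos(φ) = Re(Z)/|Z| = 839.5/961 = 0.8736.
Step 5 — Type: Im(Z) = 467.7 ⇒ lagging (phase φ = 29.1°).

PF = 0.8736 (lagging, φ = 29.1°)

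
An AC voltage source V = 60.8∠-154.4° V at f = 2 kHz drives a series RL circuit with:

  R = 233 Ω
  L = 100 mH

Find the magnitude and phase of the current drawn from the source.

Step 1 — Angular frequency: ω = 2π·f = 2π·2000 = 1.257e+04 rad/s.
Step 2 — Component impedances:
  R: Z = R = 233 Ω
  L: Z = jωL = j·1.257e+04·0.1 = 0 + j1257 Ω
Step 3 — Series combination: Z_total = R + L = 233 + j1257 Ω = 1278∠79.5° Ω.
Step 4 — Source phasor: V = 60.8∠-154.4° V = -54.83 - j26.27 V.
Step 5 — Ohm's law: I = V / Z_total = (-54.83 - j26.27) / (233 + j1257) = -0.02803 + j0.03844 A.
Step 6 — Convert to polar: |I| = 0.04757 A, ∠I = 126.1°.

I = 0.04757∠126.1° A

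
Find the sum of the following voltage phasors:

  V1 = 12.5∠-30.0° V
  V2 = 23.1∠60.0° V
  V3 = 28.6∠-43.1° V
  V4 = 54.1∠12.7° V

Step 1 — Convert each phasor to rectangular form:
  V1 = 12.5·(cos(-30.0°) + j·sin(-30.0°)) = 10.83 - j6.25 V
  V2 = 23.1·(cos(60.0°) + j·sin(60.0°)) = 11.55 + j20.01 V
  V3 = 28.6·(cos(-43.1°) + j·sin(-43.1°)) = 20.88 - j19.54 V
  V4 = 54.1·(cos(12.7°) + j·sin(12.7°)) = 52.78 + j11.89 V
Step 2 — Sum components: V_total = 96.03 + j6.107 V.
Step 3 — Convert to polar: |V_total| = 96.23 V, ∠V_total = 3.6°.

V_total = 96.23∠3.6° V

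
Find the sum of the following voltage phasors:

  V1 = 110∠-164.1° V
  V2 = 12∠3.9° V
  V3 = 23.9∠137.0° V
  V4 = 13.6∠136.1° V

Step 1 — Convert each phasor to rectangular form:
  V1 = 110·(cos(-164.1°) + j·sin(-164.1°)) = -105.8 - j30.14 V
  V2 = 12·(cos(3.9°) + j·sin(3.9°)) = 11.97 + j0.8162 V
  V3 = 23.9·(cos(137.0°) + j·sin(137.0°)) = -17.48 + j16.3 V
  V4 = 13.6·(cos(136.1°) + j·sin(136.1°)) = -9.799 + j9.43 V
Step 2 — Sum components: V_total = -121.1 - j3.589 V.
Step 3 — Convert to polar: |V_total| = 121.2 V, ∠V_total = -178.3°.

V_total = 121.2∠-178.3° V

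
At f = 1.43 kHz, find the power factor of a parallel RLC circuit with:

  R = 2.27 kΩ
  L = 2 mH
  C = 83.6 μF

Step 1 — Angular frequency: ω = 2π·f = 2π·1430 = 8985 rad/s.
Step 2 — Component impedances:
  R: Z = R = 2270 Ω
  L: Z = jωL = j·8985·0.002 = 0 + j17.97 Ω
  C: Z = 1/(jωC) = -j/(ω·C) = 0 - j1.331 Ω
Step 3 — Parallel combination: 1/Z_total = 1/R + 1/L + 1/C; Z_total = 0.0009107 - j1.438 Ω = 1.438∠-90.0° Ω.
Step 4 — Power factor: PF = cos(φ) = Re(Z)/|Z| = 0.00091073/1.4378 = 0.0006334.
Step 5 — Type: Im(Z) = -1.438 ⇒ leading (phase φ = -90.0°).

PF = 0.0006334 (leading, φ = -90.0°)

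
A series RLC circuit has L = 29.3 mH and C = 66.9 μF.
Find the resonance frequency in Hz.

Step 1 — Resonance condition Im(Z)=0 gives ω₀ = 1/√(LC).
Step 2 — ω₀ = 1/√(0.0293·6.69e-05) = 714.3 rad/s.
Step 3 — f₀ = ω₀/(2π) = 113.7 Hz.

f₀ = 113.7 Hz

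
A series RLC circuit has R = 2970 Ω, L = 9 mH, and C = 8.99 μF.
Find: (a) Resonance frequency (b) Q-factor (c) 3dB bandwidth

Step 1 — Resonance: ω₀ = 1/√(LC) = 1/√(0.009·8.99e-06) = 3516 rad/s.
Step 2 — f₀ = ω₀/(2π) = 559.5 Hz.
Step 3 — Series Q: Q = ω₀L/R = 3516·0.009/2970 = 0.01065.
Step 4 — Bandwidth: Δω = ω₀/Q = 3.3e+05 rad/s; BW = Δω/(2π) = 5.252e+04 Hz.

(a) f₀ = 559.5 Hz  (b) Q = 0.01065  (c) BW = 5.252e+04 Hz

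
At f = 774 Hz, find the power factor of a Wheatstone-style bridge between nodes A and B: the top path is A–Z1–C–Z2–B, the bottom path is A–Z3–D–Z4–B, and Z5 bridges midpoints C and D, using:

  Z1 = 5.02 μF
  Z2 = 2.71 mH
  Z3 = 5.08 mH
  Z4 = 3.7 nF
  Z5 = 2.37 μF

Step 1 — Angular frequency: ω = 2π·f = 2π·774 = 4863 rad/s.
Step 2 — Component impedances:
  Z1: Z = 1/(jωC) = -j/(ω·C) = 0 - j40.96 Ω
  Z2: Z = jωL = j·4863·0.00271 = 0 + j13.18 Ω
  Z3: Z = jωL = j·4863·0.00508 = 0 + j24.7 Ω
  Z4: Z = 1/(jωC) = -j/(ω·C) = 0 - j5.557e+04 Ω
  Z5: Z = 1/(jωC) = -j/(ω·C) = 0 - j86.76 Ω
Step 3 — Bridge requires nodal analysis (the Z5 bridge couples midpoints C and D, so the two paths cannot be reduced to a simple series/parallel combination). Setting node B to ground and injecting 1 A at node A, the 3-node admittance system at A, C, D solves to V_A = Z_AB = 0 - j11.49 Ω = 11.49∠-90.0° Ω.
Step 4 — Power factor: PF = cos(φ) = Re(Z)/|Z| = 0/11.49 = 0.
Step 5 — Type: Im(Z) = -11.49 ⇒ leading (phase φ = -90.0°).

PF = 0 (leading, φ = -90.0°)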